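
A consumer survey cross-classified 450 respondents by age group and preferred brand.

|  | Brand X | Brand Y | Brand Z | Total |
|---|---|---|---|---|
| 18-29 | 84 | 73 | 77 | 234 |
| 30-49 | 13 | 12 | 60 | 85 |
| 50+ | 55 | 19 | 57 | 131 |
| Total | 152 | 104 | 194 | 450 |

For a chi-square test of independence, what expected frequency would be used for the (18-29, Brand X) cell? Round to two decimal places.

79.04

Row total (18-29) = 234; column total (Brand X) = 152; grand total N = 450.
Expected count = (row total × column total) / N = 234 × 152 / 450 = 79.04.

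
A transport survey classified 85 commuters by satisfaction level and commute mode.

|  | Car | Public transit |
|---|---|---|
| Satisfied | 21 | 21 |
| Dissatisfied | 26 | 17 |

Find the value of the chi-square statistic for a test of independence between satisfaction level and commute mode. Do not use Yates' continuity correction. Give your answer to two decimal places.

Row totals: 42, 43. Column totals: 47, 38. Grand total N = 85.
Expected counts (row total × column total / N):
  Satisfied, Car: 42×47/85 = 23.224
  Satisfied, Public transit: 42×38/85 = 18.776
  Dissatisfied, Car: 43×47/85 = 23.776
  Dissatisfied, Public transit: 43×38/85 = 19.224
Contributions (O − E)²/E:
  (21 − 23.224)²/23.224 = 0.2130
  (21 − 18.776)²/18.776 = 0.2634
  (26 − 23.776)²/23.776 = 0.2080
  (17 − 19.224)²/19.224 = 0.2573
χ² = 0.2130 + 0.2634 + 0.2080 + 0.2573 = 0.94

0.94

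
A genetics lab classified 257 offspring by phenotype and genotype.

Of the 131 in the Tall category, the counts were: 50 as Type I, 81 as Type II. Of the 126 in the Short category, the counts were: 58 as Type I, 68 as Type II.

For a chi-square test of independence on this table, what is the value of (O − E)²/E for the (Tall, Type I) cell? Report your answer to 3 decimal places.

0.463

Row total (Tall) = 131; column total (Type I) = 108; N = 257.
Expected count E = 131 × 108 / 257 = 55.0506.
Contribution = (O − E)²/E = (50 − 55.0506)² / 55.0506 = 0.463.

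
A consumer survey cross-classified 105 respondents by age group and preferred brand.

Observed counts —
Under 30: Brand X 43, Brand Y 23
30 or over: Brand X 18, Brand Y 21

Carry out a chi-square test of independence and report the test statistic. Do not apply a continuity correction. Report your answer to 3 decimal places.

Row totals: 66, 39. Column totals: 61, 44. Grand total N = 105.
Expected counts (row total × column total / N):
  Under 30, Brand X: 66×61/105 = 38.3429
  Under 30, Brand Y: 66×44/105 = 27.6571
  30 or over, Brand X: 39×61/105 = 22.6571
  30 or over, Brand Y: 39×44/105 = 16.3429
Contributions (O − E)²/E:
  (43 − 38.3429)²/38.3429 = 0.5656
  (23 − 27.6571)²/27.6571 = 0.7842
  (18 − 22.6571)²/22.6571 = 0.9573
  (21 − 16.3429)²/16.3429 = 1.3271
χ² = 0.5656 + 0.7842 + 0.9573 + 1.3271 = 3.634

3.634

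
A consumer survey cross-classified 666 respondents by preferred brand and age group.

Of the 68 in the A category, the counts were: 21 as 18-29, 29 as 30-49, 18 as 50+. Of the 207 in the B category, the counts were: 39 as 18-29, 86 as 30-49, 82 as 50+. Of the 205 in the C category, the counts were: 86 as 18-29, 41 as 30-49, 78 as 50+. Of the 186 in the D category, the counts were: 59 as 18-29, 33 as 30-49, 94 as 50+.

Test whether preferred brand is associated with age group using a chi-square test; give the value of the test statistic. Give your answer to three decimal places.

56.151

Row totals: 68, 207, 205, 186. Column totals: 205, 189, 272. Grand total N = 666.
Expected counts (row total × column total / N):
  A, 18-29: 68×205/666 = 20.9309
  A, 30-49: 68×189/666 = 19.2973
  A, 50+: 68×272/666 = 27.7718
  B, 18-29: 207×205/666 = 63.7162
  B, 30-49: 207×189/666 = 58.7432
  B, 50+: 207×272/666 = 84.5405
  C, 18-29: 205×205/666 = 63.1006
  C, 30-49: 205×189/666 = 58.1757
  C, 50+: 205×272/666 = 83.7237
  D, 18-29: 186×205/666 = 57.2523
  D, 30-49: 186×189/666 = 52.7838
  D, 50+: 186×272/666 = 75.9640
Contributions (O − E)²/E:
  (21 − 20.9309)²/20.9309 = 0.0002
  (29 − 19.2973)²/19.2973 = 4.8785
  (18 − 27.7718)²/27.7718 = 3.4383
  (39 − 63.7162)²/63.7162 = 9.5877
  (86 − 58.7432)²/58.7432 = 12.6471
  (82 − 84.5405)²/84.5405 = 0.0763
  (86 − 63.1006)²/63.1006 = 8.3103
  (41 − 58.1757)²/58.1757 = 5.0709
  (78 − 83.7237)²/83.7237 = 0.3913
  (59 − 57.2523)²/57.2523 = 0.0534
  (33 − 52.7838)²/52.7838 = 7.4151
  (94 − 75.9640)²/75.9640 = 4.2823
χ² = 0.0002 + 4.8785 + 3.4383 + 9.5877 + 12.6471 + 0.0763 + 8.3103 + 5.0709 + 0.3913 + 0.0534 + 7.4151 + 4.2823 = 56.151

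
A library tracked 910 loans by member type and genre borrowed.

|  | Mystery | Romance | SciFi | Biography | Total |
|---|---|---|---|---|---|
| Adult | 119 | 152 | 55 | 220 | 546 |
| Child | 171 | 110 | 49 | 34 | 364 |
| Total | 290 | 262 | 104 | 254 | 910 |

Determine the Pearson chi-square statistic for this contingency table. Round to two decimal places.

121.05

Grand total N = 910.
Expected counts (row total × column total / N):
  Adult, Mystery: 546×290/910 = 174.000
  Adult, Romance: 546×262/910 = 157.200
  Adult, SciFi: 546×104/910 = 62.400
  Adult, Biography: 546×254/910 = 152.400
  Child, Mystery: 364×290/910 = 116.000
  Child, Romance: 364×262/910 = 104.800
  Child, SciFi: 364×104/910 = 41.600
  Child, Biography: 364×254/910 = 101.600
Contributions (O − E)²/E:
  (119 − 174.000)²/174.000 = 17.3851
  (152 − 157.200)²/157.200 = 0.1720
  (55 − 62.400)²/62.400 = 0.8776
  (220 − 152.400)²/152.400 = 29.9853
  (171 − 116.000)²/116.000 = 26.0776
  (110 − 104.800)²/104.800 = 0.2580
  (49 − 41.600)²/41.600 = 1.3163
  (34 − 101.600)²/101.600 = 44.9780
χ² = 17.3851 + 0.1720 + 0.8776 + 29.9853 + 26.0776 + 0.2580 + 1.3163 + 44.9780 = 121.05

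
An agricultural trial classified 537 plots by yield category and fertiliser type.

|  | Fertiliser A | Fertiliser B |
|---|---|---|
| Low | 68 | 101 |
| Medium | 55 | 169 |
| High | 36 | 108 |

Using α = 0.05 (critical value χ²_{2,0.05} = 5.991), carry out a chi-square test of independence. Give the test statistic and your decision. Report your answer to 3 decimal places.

Row totals: 169, 224, 144. Column totals: 159, 378. Grand total N = 537.
Expected counts (row total × column total / N):
  Low, Fertiliser A: 169×159/537 = 50.0391
  Low, Fertiliser B: 169×378/537 = 118.9609
  Medium, Fertiliser A: 224×159/537 = 66.3240
  Medium, Fertiliser B: 224×378/537 = 157.6760
  High, Fertiliser A: 144×159/537 = 42.6369
  High, Fertiliser B: 144×378/537 = 101.3631
Contributions (O − E)²/E:
  (68 − 50.0391)²/50.0391 = 6.4468
  (101 − 118.9609)²/118.9609 = 2.7118
  (55 − 66.3240)²/66.3240 = 1.9334
  (169 − 157.6760)²/157.6760 = 0.8133
  (36 − 42.6369)²/42.6369 = 1.0331
  (108 − 101.3631)²/101.3631 = 0.4346
χ² = 6.4468 + 2.7118 + 1.9334 + 0.8133 + 1.0331 + 0.4346 = 13.373
df = (3−1)(2−1) = 2. Since 13.373 > 5.991, reject the null hypothesis of independence at α = 0.05.

13.373; reject H₀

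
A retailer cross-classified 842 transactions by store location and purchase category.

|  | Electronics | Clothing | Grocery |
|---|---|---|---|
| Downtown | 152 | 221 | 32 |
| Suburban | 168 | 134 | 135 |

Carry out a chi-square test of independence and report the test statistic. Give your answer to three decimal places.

84.554

Row totals: 405, 437. Column totals: 320, 355, 167. Grand total N = 842.
Expected counts (row total × column total / N):
  Downtown, Electronics: 405×320/842 = 153.9192
  Downtown, Clothing: 405×355/842 = 170.7542
  Downtown, Grocery: 405×167/842 = 80.3266
  Suburban, Electronics: 437×320/842 = 166.0808
  Suburban, Clothing: 437×355/842 = 184.2458
  Suburban, Grocery: 437×167/842 = 86.6734
Contributions (O − E)²/E:
  (152 − 153.9192)²/153.9192 = 0.0239
  (221 − 170.7542)²/170.7542 = 14.7852
  (32 − 80.3266)²/80.3266 = 29.0746
  (168 − 166.0808)²/166.0808 = 0.0222
  (134 − 184.2458)²/184.2458 = 13.7026
  (135 − 86.6734)²/86.6734 = 26.9455
χ² = 0.0239 + 14.7852 + 29.0746 + 0.0222 + 13.7026 + 26.9455 = 84.554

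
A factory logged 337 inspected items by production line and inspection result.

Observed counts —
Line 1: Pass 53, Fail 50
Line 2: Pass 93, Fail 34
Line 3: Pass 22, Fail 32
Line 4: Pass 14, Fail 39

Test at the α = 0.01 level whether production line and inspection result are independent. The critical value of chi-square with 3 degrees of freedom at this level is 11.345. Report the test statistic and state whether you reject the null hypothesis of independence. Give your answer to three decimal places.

Row totals: 103, 127, 54, 53. Column totals: 182, 155. Grand total N = 337.
Expected counts (row total × column total / N):
  Line 1, Pass: 103×182/337 = 55.6261
  Line 1, Fail: 103×155/337 = 47.3739
  Line 2, Pass: 127×182/337 = 68.5875
  Line 2, Fail: 127×155/337 = 58.4125
  Line 3, Pass: 54×182/337 = 29.1632
  Line 3, Fail: 54×155/337 = 24.8368
  Line 4, Pass: 53×182/337 = 28.6231
  Line 4, Fail: 53×155/337 = 24.3769
Contributions (O − E)²/E:
  (53 − 55.6261)²/55.6261 = 0.1240
  (50 − 47.3739)²/47.3739 = 0.1456
  (93 − 68.5875)²/68.5875 = 8.6892
  (34 − 58.4125)²/58.4125 = 10.2028
  (22 − 29.1632)²/29.1632 = 1.7595
  (32 − 24.8368)²/24.8368 = 2.0659
  (14 − 28.6231)²/28.6231 = 7.4707
  (39 − 24.3769)²/24.3769 = 8.7720
χ² = 0.1240 + 0.1456 + 8.6892 + 10.2028 + 1.7595 + 2.0659 + 7.4707 + 8.7720 = 39.230
df = (4−1)(2−1) = 3. Since 39.230 > 11.345, reject the null hypothesis of independence at α = 0.01.

39.230; reject H₀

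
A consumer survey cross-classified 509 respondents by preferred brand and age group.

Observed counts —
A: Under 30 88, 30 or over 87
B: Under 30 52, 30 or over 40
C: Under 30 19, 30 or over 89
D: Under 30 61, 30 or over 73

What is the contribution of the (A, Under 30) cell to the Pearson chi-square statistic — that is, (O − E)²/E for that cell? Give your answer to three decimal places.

2.020

Row total (A) = 175; column total (Under 30) = 220; N = 509.
Expected count E = 175 × 220 / 509 = 75.6385.
Contribution = (O − E)²/E = (88 − 75.6385)² / 75.6385 = 2.020.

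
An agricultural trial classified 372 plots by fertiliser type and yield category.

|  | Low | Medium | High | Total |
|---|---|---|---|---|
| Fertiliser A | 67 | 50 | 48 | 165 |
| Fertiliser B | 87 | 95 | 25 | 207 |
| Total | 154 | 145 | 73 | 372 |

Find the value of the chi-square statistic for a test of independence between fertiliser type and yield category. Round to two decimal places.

Grand total N = 372.
Expected counts (row total × column total / N):
  Fertiliser A, Low: 165×154/372 = 68.306
  Fertiliser A, Medium: 165×145/372 = 64.315
  Fertiliser A, High: 165×73/372 = 32.379
  Fertiliser B, Low: 207×154/372 = 85.694
  Fertiliser B, Medium: 207×145/372 = 80.685
  Fertiliser B, High: 207×73/372 = 40.621
Contributions (O − E)²/E:
  (67 − 68.306)²/68.306 = 0.0250
  (50 − 64.315)²/64.315 = 3.1862
  (48 − 32.379)²/32.379 = 7.5362
  (87 − 85.694)²/85.694 = 0.0199
  (95 − 80.685)²/80.685 = 2.5397
  (25 − 40.621)²/40.621 = 6.0071
χ² = 0.0250 + 3.1862 + 7.5362 + 0.0199 + 2.5397 + 6.0071 = 19.31

19.31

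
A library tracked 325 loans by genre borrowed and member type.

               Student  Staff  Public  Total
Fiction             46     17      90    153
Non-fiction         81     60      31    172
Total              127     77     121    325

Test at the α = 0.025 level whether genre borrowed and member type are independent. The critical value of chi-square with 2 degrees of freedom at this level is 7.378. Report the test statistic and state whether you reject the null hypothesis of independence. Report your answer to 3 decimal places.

61.527; reject H₀

Grand total N = 325.
Expected counts (row total × column total / N):
  Fiction, Student: 153×127/325 = 59.7877
  Fiction, Staff: 153×77/325 = 36.2492
  Fiction, Public: 153×121/325 = 56.9631
  Non-fiction, Student: 172×127/325 = 67.2123
  Non-fiction, Staff: 172×77/325 = 40.7508
  Non-fiction, Public: 172×121/325 = 64.0369
Contributions (O − E)²/E:
  (46 − 59.7877)²/59.7877 = 3.1796
  (17 − 36.2492)²/36.2492 = 10.2218
  (90 − 56.9631)²/56.9631 = 19.1604
  (81 − 67.2123)²/67.2123 = 2.8284
  (60 − 40.7508)²/40.7508 = 9.0926
  (31 − 64.0369)²/64.0369 = 17.0439
χ² = 3.1796 + 10.2218 + 19.1604 + 2.8284 + 9.0926 + 17.0439 = 61.527
df = (2−1)(3−1) = 2. Since 61.527 > 7.378, reject the null hypothesis of independence at α = 0.025.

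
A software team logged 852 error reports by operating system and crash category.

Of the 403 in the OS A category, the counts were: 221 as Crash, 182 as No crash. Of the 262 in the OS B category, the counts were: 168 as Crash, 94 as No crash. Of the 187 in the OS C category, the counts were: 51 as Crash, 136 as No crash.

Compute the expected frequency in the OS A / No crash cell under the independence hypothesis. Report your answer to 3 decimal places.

194.878

Row total (OS A) = 403; column total (No crash) = 412; grand total N = 852.
Expected count = (row total × column total) / N = 403 × 412 / 852 = 194.878.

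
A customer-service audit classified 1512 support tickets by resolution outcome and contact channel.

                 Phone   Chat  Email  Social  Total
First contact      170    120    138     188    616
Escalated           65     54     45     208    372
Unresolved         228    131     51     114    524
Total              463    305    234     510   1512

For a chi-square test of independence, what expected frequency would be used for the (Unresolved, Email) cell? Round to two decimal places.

Row total (Unresolved) = 524; column total (Email) = 234; grand total N = 1512.
Expected count = (row total × column total) / N = 524 × 234 / 1512 = 81.10.

81.10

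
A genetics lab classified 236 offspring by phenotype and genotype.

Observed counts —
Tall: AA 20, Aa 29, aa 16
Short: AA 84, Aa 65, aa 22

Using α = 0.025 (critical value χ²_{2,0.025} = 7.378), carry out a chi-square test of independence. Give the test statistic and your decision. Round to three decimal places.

8.154; reject H₀

Row totals: 65, 171. Column totals: 104, 94, 38. Grand total N = 236.
Expected counts (row total × column total / N):
  Tall, AA: 65×104/236 = 28.6441
  Tall, Aa: 65×94/236 = 25.8898
  Tall, aa: 65×38/236 = 10.4661
  Short, AA: 171×104/236 = 75.3559
  Short, Aa: 171×94/236 = 68.1102
  Short, aa: 171×38/236 = 27.5339
Contributions (O − E)²/E:
  (20 − 28.6441)²/28.6441 = 2.6086
  (29 − 25.8898)²/25.8898 = 0.3736
  (16 − 10.4661)²/10.4661 = 2.9260
  (84 − 75.3559)²/75.3559 = 0.9916
  (65 − 68.1102)²/68.1102 = 0.1420
  (22 − 27.5339)²/27.5339 = 1.1122
χ² = 2.6086 + 0.3736 + 2.9260 + 0.9916 + 0.1420 + 1.1122 = 8.154
df = (2−1)(3−1) = 2. Since 8.154 > 7.378, reject the null hypothesis of independence at α = 0.025.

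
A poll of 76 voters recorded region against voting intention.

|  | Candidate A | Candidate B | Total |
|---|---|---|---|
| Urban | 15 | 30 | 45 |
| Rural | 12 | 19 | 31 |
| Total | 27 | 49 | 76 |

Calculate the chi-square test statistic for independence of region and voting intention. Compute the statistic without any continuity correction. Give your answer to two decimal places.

Grand total N = 76.
Expected counts (row total × column total / N):
  Urban, Candidate A: 45×27/76 = 15.987
  Urban, Candidate B: 45×49/76 = 29.013
  Rural, Candidate A: 31×27/76 = 11.013
  Rural, Candidate B: 31×49/76 = 19.987
Contributions (O − E)²/E:
  (15 − 15.987)²/15.987 = 0.0609
  (30 − 29.013)²/29.013 = 0.0336
  (12 − 11.013)²/11.013 = 0.0885
  (19 − 19.987)²/19.987 = 0.0487
χ² = 0.0609 + 0.0336 + 0.0885 + 0.0487 = 0.23

0.23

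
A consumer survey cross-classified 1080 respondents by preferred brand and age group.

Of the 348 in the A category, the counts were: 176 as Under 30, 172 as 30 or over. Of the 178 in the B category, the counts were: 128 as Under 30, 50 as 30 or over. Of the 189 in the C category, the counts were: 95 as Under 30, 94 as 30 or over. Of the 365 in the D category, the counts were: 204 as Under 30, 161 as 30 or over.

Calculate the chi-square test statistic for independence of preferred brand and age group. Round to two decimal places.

24.94

Row totals: 348, 178, 189, 365. Column totals: 603, 477. Grand total N = 1080.
Expected counts (row total × column total / N):
  A, Under 30: 348×603/1080 = 194.300
  A, 30 or over: 348×477/1080 = 153.700
  B, Under 30: 178×603/1080 = 99.383
  B, 30 or over: 178×477/1080 = 78.617
  C, Under 30: 189×603/1080 = 105.525
  C, 30 or over: 189×477/1080 = 83.475
  D, Under 30: 365×603/1080 = 203.792
  D, 30 or over: 365×477/1080 = 161.208
Contributions (O − E)²/E:
  (176 − 194.300)²/194.300 = 1.7236
  (172 − 153.700)²/153.700 = 2.1789
  (128 − 99.383)²/99.383 = 8.2402
  (50 − 78.617)²/78.617 = 10.4167
  (95 − 105.525)²/105.525 = 1.0498
  (94 − 83.475)²/83.475 = 1.3271
  (204 − 203.792)²/203.792 = 0.0002
  (161 − 161.208)²/161.208 = 0.0003
χ² = 1.7236 + 2.1789 + 8.2402 + 10.4167 + 1.0498 + 1.3271 + 0.0002 + 0.0003 = 24.94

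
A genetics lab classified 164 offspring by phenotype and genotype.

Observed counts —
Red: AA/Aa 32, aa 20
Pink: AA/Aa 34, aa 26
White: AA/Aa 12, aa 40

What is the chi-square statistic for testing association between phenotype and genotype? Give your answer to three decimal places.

Row totals: 52, 60, 52. Column totals: 78, 86. Grand total N = 164.
Expected counts (row total × column total / N):
  Red, AA/Aa: 52×78/164 = 24.73171
  Red, aa: 52×86/164 = 27.26829
  Pink, AA/Aa: 60×78/164 = 28.53659
  Pink, aa: 60×86/164 = 31.46341
  White, AA/Aa: 52×78/164 = 24.73171
  White, aa: 52×86/164 = 27.26829
Contributions (O − E)²/E:
  (32 − 24.73171)²/24.73171 = 2.1360
  (20 − 27.26829)²/27.26829 = 1.9373
  (34 − 28.53659)²/28.53659 = 1.0460
  (26 − 31.46341)²/31.46341 = 0.9487
  (12 − 24.73171)²/24.73171 = 6.5542
  (40 − 27.26829)²/27.26829 = 5.9445
χ² = 2.1360 + 1.9373 + 1.0460 + 0.9487 + 6.5542 + 5.9445 = 18.567

18.567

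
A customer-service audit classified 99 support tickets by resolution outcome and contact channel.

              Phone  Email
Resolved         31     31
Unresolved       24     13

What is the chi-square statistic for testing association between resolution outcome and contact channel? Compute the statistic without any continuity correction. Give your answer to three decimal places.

2.074

Row totals: 62, 37. Column totals: 55, 44. Grand total N = 99.
Expected counts (row total × column total / N):
  Resolved, Phone: 62×55/99 = 34.4444
  Resolved, Email: 62×44/99 = 27.5556
  Unresolved, Phone: 37×55/99 = 20.5556
  Unresolved, Email: 37×44/99 = 16.4444
Contributions (O − E)²/E:
  (31 − 34.4444)²/34.4444 = 0.3444
  (31 − 27.5556)²/27.5556 = 0.4305
  (24 − 20.5556)²/20.5556 = 0.5772
  (13 − 16.4444)²/16.4444 = 0.7215
χ² = 0.3444 + 0.4305 + 0.5772 + 0.7215 = 2.074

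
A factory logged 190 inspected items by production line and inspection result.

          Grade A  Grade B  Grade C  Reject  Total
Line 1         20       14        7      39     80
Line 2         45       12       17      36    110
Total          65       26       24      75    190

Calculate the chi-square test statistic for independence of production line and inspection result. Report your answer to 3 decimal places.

9.557

Grand total N = 190.
Expected counts (row total × column total / N):
  Line 1, Grade A: 80×65/190 = 27.3684
  Line 1, Grade B: 80×26/190 = 10.9474
  Line 1, Grade C: 80×24/190 = 10.1053
  Line 1, Reject: 80×75/190 = 31.5789
  Line 2, Grade A: 110×65/190 = 37.6316
  Line 2, Grade B: 110×26/190 = 15.0526
  Line 2, Grade C: 110×24/190 = 13.8947
  Line 2, Reject: 110×75/190 = 43.4211
Contributions (O − E)²/E:
  (20 − 27.3684)²/27.3684 = 1.9838
  (14 − 10.9474)²/10.9474 = 0.8512
  (7 − 10.1053)²/10.1053 = 0.9542
  (39 − 31.5789)²/31.5789 = 1.7440
  (45 − 37.6316)²/37.6316 = 1.4428
  (12 − 15.0526)²/15.0526 = 0.6191
  (17 − 13.8947)²/13.8947 = 0.6940
  (36 − 43.4211)²/43.4211 = 1.2683
χ² = 1.9838 + 0.8512 + 0.9542 + 1.7440 + 1.4428 + 0.6191 + 0.6940 + 1.2683 = 9.557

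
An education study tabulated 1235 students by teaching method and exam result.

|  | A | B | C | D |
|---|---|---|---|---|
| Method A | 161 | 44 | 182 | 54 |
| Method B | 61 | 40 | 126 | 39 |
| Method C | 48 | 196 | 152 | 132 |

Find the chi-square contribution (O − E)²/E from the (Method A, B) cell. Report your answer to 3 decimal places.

Row total (Method A) = 441; column total (B) = 280; N = 1235.
Expected count E = 441 × 280 / 1235 = 99.9838.
Contribution = (O − E)²/E = (44 − 99.9838)² / 99.9838 = 31.347.

31.347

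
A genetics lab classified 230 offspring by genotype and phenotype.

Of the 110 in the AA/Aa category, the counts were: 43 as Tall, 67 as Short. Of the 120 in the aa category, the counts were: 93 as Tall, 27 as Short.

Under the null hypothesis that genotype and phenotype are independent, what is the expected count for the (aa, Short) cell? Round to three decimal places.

Row total (aa) = 120; column total (Short) = 94; grand total N = 230.
Expected count = (row total × column total) / N = 120 × 94 / 230 = 49.043.

49.043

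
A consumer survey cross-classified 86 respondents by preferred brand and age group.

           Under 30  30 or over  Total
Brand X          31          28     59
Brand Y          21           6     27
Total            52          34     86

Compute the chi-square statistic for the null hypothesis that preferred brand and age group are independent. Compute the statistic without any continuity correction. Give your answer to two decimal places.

4.93

Grand total N = 86.
Expected counts (row total × column total / N):
  Brand X, Under 30: 59×52/86 = 35.674
  Brand X, 30 or over: 59×34/86 = 23.326
  Brand Y, Under 30: 27×52/86 = 16.326
  Brand Y, 30 or over: 27×34/86 = 10.674
Contributions (O − E)²/E:
  (31 − 35.674)²/35.674 = 0.6124
  (28 − 23.326)²/23.326 = 0.9366
  (21 − 16.326)²/16.326 = 1.3381
  (6 − 10.674)²/10.674 = 2.0467
χ² = 0.6124 + 0.9366 + 1.3381 + 2.0467 = 4.93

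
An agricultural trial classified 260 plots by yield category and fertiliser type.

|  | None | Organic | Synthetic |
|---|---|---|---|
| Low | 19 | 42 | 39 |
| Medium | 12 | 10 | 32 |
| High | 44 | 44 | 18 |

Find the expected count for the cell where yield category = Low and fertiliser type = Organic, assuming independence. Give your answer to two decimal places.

Row total (Low) = 100; column total (Organic) = 96; grand total N = 260.
Expected count = (row total × column total) / N = 100 × 96 / 260 = 36.92.

36.92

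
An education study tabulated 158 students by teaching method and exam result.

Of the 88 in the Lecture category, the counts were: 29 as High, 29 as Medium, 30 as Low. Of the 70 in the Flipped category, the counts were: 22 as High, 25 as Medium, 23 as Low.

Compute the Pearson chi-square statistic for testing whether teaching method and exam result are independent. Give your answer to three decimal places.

0.133

Row totals: 88, 70. Column totals: 51, 54, 53. Grand total N = 158.
Expected counts (row total × column total / N):
  Lecture, High: 88×51/158 = 28.4051
  Lecture, Medium: 88×54/158 = 30.0759
  Lecture, Low: 88×53/158 = 29.5190
  Flipped, High: 70×51/158 = 22.5949
  Flipped, Medium: 70×54/158 = 23.9241
  Flipped, Low: 70×53/158 = 23.4810
Contributions (O − E)²/E:
  (29 − 28.4051)²/28.4051 = 0.0125
  (29 − 30.0759)²/30.0759 = 0.0385
  (30 − 29.5190)²/29.5190 = 0.0078
  (22 − 22.5949)²/22.5949 = 0.0157
  (25 − 23.9241)²/23.9241 = 0.0484
  (23 − 23.4810)²/23.4810 = 0.0099
χ² = 0.0125 + 0.0385 + 0.0078 + 0.0157 + 0.0484 + 0.0099 = 0.133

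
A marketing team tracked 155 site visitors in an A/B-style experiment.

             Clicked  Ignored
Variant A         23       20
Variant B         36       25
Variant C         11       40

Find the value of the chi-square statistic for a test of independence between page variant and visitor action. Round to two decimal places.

Row totals: 43, 61, 51. Column totals: 70, 85. Grand total N = 155.
Expected counts (row total × column total / N):
  Variant A, Clicked: 43×70/155 = 19.419
  Variant A, Ignored: 43×85/155 = 23.581
  Variant B, Clicked: 61×70/155 = 27.548
  Variant B, Ignored: 61×85/155 = 33.452
  Variant C, Clicked: 51×70/155 = 23.032
  Variant C, Ignored: 51×85/155 = 27.968
Contributions (O − E)²/E:
  (23 − 19.419)²/19.419 = 0.6604
  (20 − 23.581)²/23.581 = 0.5438
  (36 − 27.548)²/27.548 = 2.5932
  (25 − 33.452)²/33.452 = 2.1355
  (11 − 23.032)²/23.032 = 6.2856
  (40 − 27.968)²/27.968 = 5.1762
χ² = 0.6604 + 0.5438 + 2.5932 + 2.1355 + 6.2856 + 5.1762 = 17.39

17.39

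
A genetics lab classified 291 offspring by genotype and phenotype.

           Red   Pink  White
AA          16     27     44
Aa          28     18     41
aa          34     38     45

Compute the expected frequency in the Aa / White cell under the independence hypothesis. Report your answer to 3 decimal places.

38.866

Row total (Aa) = 87; column total (White) = 130; grand total N = 291.
Expected count = (row total × column total) / N = 87 × 130 / 291 = 38.866.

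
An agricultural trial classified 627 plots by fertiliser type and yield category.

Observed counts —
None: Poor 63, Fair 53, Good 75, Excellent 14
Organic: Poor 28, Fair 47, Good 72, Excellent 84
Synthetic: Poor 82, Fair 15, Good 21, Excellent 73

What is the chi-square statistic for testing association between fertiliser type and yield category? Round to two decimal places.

128.91

Row totals: 205, 231, 191. Column totals: 173, 115, 168, 171. Grand total N = 627.
Expected counts (row total × column total / N):
  None, Poor: 205×173/627 = 56.563
  None, Fair: 205×115/627 = 37.600
  None, Good: 205×168/627 = 54.928
  None, Excellent: 205×171/627 = 55.909
  Organic, Poor: 231×173/627 = 63.737
  Organic, Fair: 231×115/627 = 42.368
  Organic, Good: 231×168/627 = 61.895
  Organic, Excellent: 231×171/627 = 63.000
  Synthetic, Poor: 191×173/627 = 52.700
  Synthetic, Fair: 191×115/627 = 35.032
  Synthetic, Good: 191×168/627 = 51.177
  Synthetic, Excellent: 191×171/627 = 52.091
Contributions (O − E)²/E:
  (63 − 56.563)²/56.563 = 0.7325
  (53 − 37.600)²/37.600 = 6.3074
  (75 − 54.928)²/54.928 = 7.3348
  (14 − 55.909)²/55.909 = 31.4147
  (28 − 63.737)²/63.737 = 20.0375
  (47 − 42.368)²/42.368 = 0.5064
  (72 − 61.895)²/61.895 = 1.6497
  (84 − 63.000)²/63.000 = 7.0000
  (82 − 52.700)²/52.700 = 16.2901
  (15 − 35.032)²/35.032 = 11.4547
  (21 − 51.177)²/51.177 = 17.7942
  (73 − 52.091)²/52.091 = 8.3927
χ² = 0.7325 + 6.3074 + 7.3348 + 31.4147 + 20.0375 + 0.5064 + 1.6497 + 7.0000 + 16.2901 + 11.4547 + 17.7942 + 8.3927 = 128.91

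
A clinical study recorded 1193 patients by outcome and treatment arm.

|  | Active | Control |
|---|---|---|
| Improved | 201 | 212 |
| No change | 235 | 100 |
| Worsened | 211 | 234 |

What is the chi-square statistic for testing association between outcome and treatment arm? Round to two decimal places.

Row totals: 413, 335, 445. Column totals: 647, 546. Grand total N = 1193.
Expected counts (row total × column total / N):
  Improved, Active: 413×647/1193 = 223.982
  Improved, Control: 413×546/1193 = 189.018
  No change, Active: 335×647/1193 = 181.681
  No change, Control: 335×546/1193 = 153.319
  Worsened, Active: 445×647/1193 = 241.337
  Worsened, Control: 445×546/1193 = 203.663
Contributions (O − E)²/E:
  (201 − 223.982)²/223.982 = 2.3581
  (212 − 189.018)²/189.018 = 2.7943
  (235 − 181.681)²/181.681 = 15.6478
  (100 − 153.319)²/153.319 = 18.5425
  (211 − 241.337)²/241.337 = 3.8135
  (234 − 203.663)²/203.663 = 4.5189
χ² = 2.3581 + 2.7943 + 15.6478 + 18.5425 + 3.8135 + 4.5189 = 47.68

47.68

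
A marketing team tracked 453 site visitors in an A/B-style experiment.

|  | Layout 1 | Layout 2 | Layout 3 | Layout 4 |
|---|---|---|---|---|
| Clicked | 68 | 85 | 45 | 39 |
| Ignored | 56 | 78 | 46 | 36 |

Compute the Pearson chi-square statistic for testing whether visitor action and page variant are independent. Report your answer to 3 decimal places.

Row totals: 237, 216. Column totals: 124, 163, 91, 75. Grand total N = 453.
Expected counts (row total × column total / N):
  Clicked, Layout 1: 237×124/453 = 64.8742
  Clicked, Layout 2: 237×163/453 = 85.2781
  Clicked, Layout 3: 237×91/453 = 47.6093
  Clicked, Layout 4: 237×75/453 = 39.2384
  Ignored, Layout 1: 216×124/453 = 59.1258
  Ignored, Layout 2: 216×163/453 = 77.7219
  Ignored, Layout 3: 216×91/453 = 43.3907
  Ignored, Layout 4: 216×75/453 = 35.7616
Contributions (O − E)²/E:
  (68 − 64.8742)²/64.8742 = 0.1506
  (85 − 85.2781)²/85.2781 = 0.0009
  (45 − 47.6093)²/47.6093 = 0.1430
  (39 − 39.2384)²/39.2384 = 0.0014
  (56 − 59.1258)²/59.1258 = 0.1653
  (78 − 77.7219)²/77.7219 = 0.0010
  (46 − 43.3907)²/43.3907 = 0.1569
  (36 − 35.7616)²/35.7616 = 0.0016
χ² = 0.1506 + 0.0009 + 0.1430 + 0.0014 + 0.1653 + 0.0010 + 0.1569 + 0.0016 = 0.621

0.621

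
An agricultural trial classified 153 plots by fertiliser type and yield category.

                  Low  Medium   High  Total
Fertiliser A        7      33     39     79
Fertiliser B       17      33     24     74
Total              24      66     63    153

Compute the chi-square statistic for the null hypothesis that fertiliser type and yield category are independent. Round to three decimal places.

7.583

Grand total N = 153.
Expected counts (row total × column total / N):
  Fertiliser A, Low: 79×24/153 = 12.3922
  Fertiliser A, Medium: 79×66/153 = 34.0784
  Fertiliser A, High: 79×63/153 = 32.5294
  Fertiliser B, Low: 74×24/153 = 11.6078
  Fertiliser B, Medium: 74×66/153 = 31.9216
  Fertiliser B, High: 74×63/153 = 30.4706
Contributions (O − E)²/E:
  (7 − 12.3922)²/12.3922 = 2.3463
  (33 − 34.0784)²/34.0784 = 0.0341
  (39 − 32.5294)²/32.5294 = 1.2871
  (17 − 11.6078)²/11.6078 = 2.5049
  (33 − 31.9216)²/31.9216 = 0.0364
  (24 − 30.4706)²/30.4706 = 1.3741
χ² = 2.3463 + 0.0341 + 1.2871 + 2.5049 + 0.0364 + 1.3741 = 7.583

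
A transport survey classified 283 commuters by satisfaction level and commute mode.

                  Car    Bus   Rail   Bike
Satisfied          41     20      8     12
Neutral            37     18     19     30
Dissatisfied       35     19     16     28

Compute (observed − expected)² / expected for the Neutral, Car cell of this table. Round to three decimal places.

0.493

Row total (Neutral) = 104; column total (Car) = 113; N = 283.
Expected count E = 104 × 113 / 283 = 41.5265.
Contribution = (O − E)²/E = (37 − 41.5265)² / 41.5265 = 0.493.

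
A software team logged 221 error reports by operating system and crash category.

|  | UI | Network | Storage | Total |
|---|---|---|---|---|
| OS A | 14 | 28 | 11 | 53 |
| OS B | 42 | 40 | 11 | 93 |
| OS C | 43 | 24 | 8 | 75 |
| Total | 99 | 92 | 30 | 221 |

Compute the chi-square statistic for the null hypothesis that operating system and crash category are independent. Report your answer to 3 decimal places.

12.631

Grand total N = 221.
Expected counts (row total × column total / N):
  OS A, UI: 53×99/221 = 23.7421
  OS A, Network: 53×92/221 = 22.0633
  OS A, Storage: 53×30/221 = 7.1946
  OS B, UI: 93×99/221 = 41.6606
  OS B, Network: 93×92/221 = 38.7149
  OS B, Storage: 93×30/221 = 12.6244
  OS C, UI: 75×99/221 = 33.5973
  OS C, Network: 75×92/221 = 31.2217
  OS C, Storage: 75×30/221 = 10.1810
Contributions (O − E)²/E:
  (14 − 23.7421)²/23.7421 = 3.9975
  (28 − 22.0633)²/22.0633 = 1.5974
  (11 − 7.1946)²/7.1946 = 2.0128
  (42 − 41.6606)²/41.6606 = 0.0028
  (40 − 38.7149)²/38.7149 = 0.0427
  (11 − 12.6244)²/12.6244 = 0.2090
  (43 − 33.5973)²/33.5973 = 2.6315
  (24 − 31.2217)²/31.2217 = 1.6704
  (8 − 10.1810)²/10.1810 = 0.4672
χ² = 3.9975 + 1.5974 + 2.0128 + 0.0028 + 0.0427 + 0.2090 + 2.6315 + 1.6704 + 0.4672 = 12.631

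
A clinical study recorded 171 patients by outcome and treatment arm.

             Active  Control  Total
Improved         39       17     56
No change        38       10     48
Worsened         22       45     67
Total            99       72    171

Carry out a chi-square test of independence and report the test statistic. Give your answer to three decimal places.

Grand total N = 171.
Expected counts (row total × column total / N):
  Improved, Active: 56×99/171 = 32.4211
  Improved, Control: 56×72/171 = 23.5789
  No change, Active: 48×99/171 = 27.7895
  No change, Control: 48×72/171 = 20.2105
  Worsened, Active: 67×99/171 = 38.7895
  Worsened, Control: 67×72/171 = 28.2105
Contributions (O − E)²/E:
  (39 − 32.4211)²/32.4211 = 1.3350
  (17 − 23.5789)²/23.5789 = 1.8356
  (38 − 27.7895)²/27.7895 = 3.7516
  (10 − 20.2105)²/20.2105 = 5.1584
  (22 − 38.7895)²/38.7895 = 7.2671
  (45 − 28.2105)²/28.2105 = 9.9923
χ² = 1.3350 + 1.8356 + 3.7516 + 5.1584 + 7.2671 + 9.9923 = 29.340

29.340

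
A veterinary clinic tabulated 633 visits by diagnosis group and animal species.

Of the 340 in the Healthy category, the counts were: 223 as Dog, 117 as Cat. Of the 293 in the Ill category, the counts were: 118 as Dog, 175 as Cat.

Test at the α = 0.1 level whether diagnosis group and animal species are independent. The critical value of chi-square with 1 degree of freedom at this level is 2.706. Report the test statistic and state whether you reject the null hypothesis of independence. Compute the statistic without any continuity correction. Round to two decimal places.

40.59; reject H₀

Row totals: 340, 293. Column totals: 341, 292. Grand total N = 633.
Expected counts (row total × column total / N):
  Healthy, Dog: 340×341/633 = 183.160
  Healthy, Cat: 340×292/633 = 156.840
  Ill, Dog: 293×341/633 = 157.840
  Ill, Cat: 293×292/633 = 135.160
Contributions (O − E)²/E:
  (223 − 183.160)²/183.160 = 8.6658
  (117 − 156.840)²/156.840 = 10.1200
  (118 − 157.840)²/157.840 = 10.0559
  (175 − 135.160)²/135.160 = 11.7433
χ² = 8.6658 + 10.1200 + 10.0559 + 11.7433 = 40.59
df = (2−1)(2−1) = 1. Since 40.59 > 2.706, reject the null hypothesis of independence at α = 0.1.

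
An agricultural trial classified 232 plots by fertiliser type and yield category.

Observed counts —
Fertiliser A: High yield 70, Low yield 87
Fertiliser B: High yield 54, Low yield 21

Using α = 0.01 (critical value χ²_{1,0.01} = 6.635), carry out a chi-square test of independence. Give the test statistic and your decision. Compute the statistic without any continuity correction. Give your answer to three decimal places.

15.330; reject H₀

Row totals: 157, 75. Column totals: 124, 108. Grand total N = 232.
Expected counts (row total × column total / N):
  Fertiliser A, High yield: 157×124/232 = 83.9138
  Fertiliser A, Low yield: 157×108/232 = 73.0862
  Fertiliser B, High yield: 75×124/232 = 40.0862
  Fertiliser B, Low yield: 75×108/232 = 34.9138
Contributions (O − E)²/E:
  (70 − 83.9138)²/83.9138 = 2.3071
  (87 − 73.0862)²/73.0862 = 2.6488
  (54 − 40.0862)²/40.0862 = 4.8294
  (21 − 34.9138)²/34.9138 = 5.5449
χ² = 2.3071 + 2.6488 + 4.8294 + 5.5449 = 15.330
df = (2−1)(2−1) = 1. Since 15.330 > 6.635, reject the null hypothesis of independence at α = 0.01.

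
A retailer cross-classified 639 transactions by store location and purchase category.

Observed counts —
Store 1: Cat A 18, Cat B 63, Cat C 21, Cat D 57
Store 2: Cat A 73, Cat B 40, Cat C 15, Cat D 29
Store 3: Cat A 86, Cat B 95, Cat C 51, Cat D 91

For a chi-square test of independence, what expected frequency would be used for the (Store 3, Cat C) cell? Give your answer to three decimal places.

Row total (Store 3) = 323; column total (Cat C) = 87; grand total N = 639.
Expected count = (row total × column total) / N = 323 × 87 / 639 = 43.977.

43.977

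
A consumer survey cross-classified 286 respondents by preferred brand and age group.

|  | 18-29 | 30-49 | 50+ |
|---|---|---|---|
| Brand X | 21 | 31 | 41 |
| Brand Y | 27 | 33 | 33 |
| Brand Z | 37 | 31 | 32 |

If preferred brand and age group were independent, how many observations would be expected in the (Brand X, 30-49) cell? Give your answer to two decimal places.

30.89

Row total (Brand X) = 93; column total (30-49) = 95; grand total N = 286.
Expected count = (row total × column total) / N = 93 × 95 / 286 = 30.89.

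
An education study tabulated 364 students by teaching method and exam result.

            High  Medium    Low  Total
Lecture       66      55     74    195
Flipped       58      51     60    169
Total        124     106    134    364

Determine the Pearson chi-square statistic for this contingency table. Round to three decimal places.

Grand total N = 364.
Expected counts (row total × column total / N):
  Lecture, High: 195×124/364 = 66.4286
  Lecture, Medium: 195×106/364 = 56.7857
  Lecture, Low: 195×134/364 = 71.7857
  Flipped, High: 169×124/364 = 57.5714
  Flipped, Medium: 169×106/364 = 49.2143
  Flipped, Low: 169×134/364 = 62.2143
Contributions (O − E)²/E:
  (66 − 66.4286)²/66.4286 = 0.0028
  (55 − 56.7857)²/56.7857 = 0.0562
  (74 − 71.7857)²/71.7857 = 0.0683
  (58 − 57.5714)²/57.5714 = 0.0032
  (51 − 49.2143)²/49.2143 = 0.0648
  (60 − 62.2143)²/62.2143 = 0.0788
χ² = 0.0028 + 0.0562 + 0.0683 + 0.0032 + 0.0648 + 0.0788 = 0.274

0.274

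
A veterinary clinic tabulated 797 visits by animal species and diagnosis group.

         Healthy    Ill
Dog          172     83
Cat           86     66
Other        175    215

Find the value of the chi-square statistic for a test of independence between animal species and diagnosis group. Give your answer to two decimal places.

Row totals: 255, 152, 390. Column totals: 433, 364. Grand total N = 797.
Expected counts (row total × column total / N):
  Dog, Healthy: 255×433/797 = 138.538
  Dog, Ill: 255×364/797 = 116.462
  Cat, Healthy: 152×433/797 = 82.580
  Cat, Ill: 152×364/797 = 69.420
  Other, Healthy: 390×433/797 = 211.882
  Other, Ill: 390×364/797 = 178.118
Contributions (O − E)²/E:
  (172 − 138.538)²/138.538 = 8.0823
  (83 − 116.462)²/116.462 = 9.6143
  (86 − 82.580)²/82.580 = 0.1416
  (66 − 69.420)²/69.420 = 0.1685
  (175 − 211.882)²/211.882 = 6.4200
  (215 − 178.118)²/178.118 = 7.6370
χ² = 8.0823 + 9.6143 + 0.1416 + 0.1685 + 6.4200 + 7.6370 = 32.06

32.06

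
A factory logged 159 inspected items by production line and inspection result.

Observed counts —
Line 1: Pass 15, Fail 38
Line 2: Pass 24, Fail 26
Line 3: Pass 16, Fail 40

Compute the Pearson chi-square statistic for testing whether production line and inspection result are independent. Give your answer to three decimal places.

5.797

Row totals: 53, 50, 56. Column totals: 55, 104. Grand total N = 159.
Expected counts (row total × column total / N):
  Line 1, Pass: 53×55/159 = 18.3333
  Line 1, Fail: 53×104/159 = 34.6667
  Line 2, Pass: 50×55/159 = 17.2956
  Line 2, Fail: 50×104/159 = 32.7044
  Line 3, Pass: 56×55/159 = 19.3711
  Line 3, Fail: 56×104/159 = 36.6289
Contributions (O − E)²/E:
  (15 − 18.3333)²/18.3333 = 0.6060
  (38 − 34.6667)²/34.6667 = 0.3205
  (24 − 17.2956)²/17.2956 = 2.5989
  (26 − 32.7044)²/32.7044 = 1.3744
  (16 − 19.3711)²/19.3711 = 0.5867
  (40 − 36.6289)²/36.6289 = 0.3103
χ² = 0.6060 + 0.3205 + 2.5989 + 1.3744 + 0.5867 + 0.3103 = 5.797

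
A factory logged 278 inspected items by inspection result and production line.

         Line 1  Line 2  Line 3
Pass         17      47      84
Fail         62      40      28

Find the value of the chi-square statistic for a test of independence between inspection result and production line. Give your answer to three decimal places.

Row totals: 148, 130. Column totals: 79, 87, 112. Grand total N = 278.
Expected counts (row total × column total / N):
  Pass, Line 1: 148×79/278 = 42.0576
  Pass, Line 2: 148×87/278 = 46.3165
  Pass, Line 3: 148×112/278 = 59.6259
  Fail, Line 1: 130×79/278 = 36.9424
  Fail, Line 2: 130×87/278 = 40.6835
  Fail, Line 3: 130×112/278 = 52.3741
Contributions (O − E)²/E:
  (17 − 42.0576)²/42.0576 = 14.9291
  (47 − 46.3165)²/46.3165 = 0.0101
  (84 − 59.6259)²/59.6259 = 9.9637
  (62 − 36.9424)²/36.9424 = 16.9963
  (40 − 40.6835)²/40.6835 = 0.0115
  (28 − 52.3741)²/52.3741 = 11.3433
χ² = 14.9291 + 0.0101 + 9.9637 + 16.9963 + 0.0115 + 11.3433 = 53.254

53.254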